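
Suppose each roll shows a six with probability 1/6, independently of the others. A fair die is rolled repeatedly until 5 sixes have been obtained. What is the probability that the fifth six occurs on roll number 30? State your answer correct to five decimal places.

0.03202

Y = trial on which the fifth success occurs; negative binomial, r=5, p=0.166667.
P(Y=30) = C(29,4) · p^5 · (1−p)^25
= 23751 · 0.0001286 · 0.010483 = 0.0320180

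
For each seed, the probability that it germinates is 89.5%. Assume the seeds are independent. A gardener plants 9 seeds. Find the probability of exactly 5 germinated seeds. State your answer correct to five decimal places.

0.00880

X ~ Binomial(n=9, p=0.895).
P(X=5) = C(9,5) · p^5 · (1−p)^4
= 126 · 0.57427 · 0.00012155 = 0.0087951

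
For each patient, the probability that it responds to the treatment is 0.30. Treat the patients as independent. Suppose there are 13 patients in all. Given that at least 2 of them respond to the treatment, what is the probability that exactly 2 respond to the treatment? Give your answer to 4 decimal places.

X ~ Binomial(13, 0.30). Want P(X=2 | X≥2) = P(X=2) / P(X≥2).
P(X=2) = C(13,2)·0.30^2·0.70^11 = 0.138808
P(X≥2) = 1 − 0.009689 − 0.053981 = 0.936330
Ratio = 0.138808 / 0.936330 = 0.148247

0.1482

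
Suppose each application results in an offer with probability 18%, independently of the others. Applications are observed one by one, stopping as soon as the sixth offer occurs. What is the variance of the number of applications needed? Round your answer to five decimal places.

Y = total applications until the sixth success; negative binomial with r=6, p=0.18.
Var(Y) = r(1−p)/p² = 6·0.82 / 0.18² = 151.8518519

151.85185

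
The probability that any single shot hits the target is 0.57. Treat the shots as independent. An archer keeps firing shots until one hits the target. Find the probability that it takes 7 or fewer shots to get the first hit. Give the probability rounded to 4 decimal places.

Y = number of shots to the first success; geometric, p = 0.57.
P(Y ≤ 7) = 1 − (1−p)^7 = 1 − 0.002718 = 0.997282

0.9973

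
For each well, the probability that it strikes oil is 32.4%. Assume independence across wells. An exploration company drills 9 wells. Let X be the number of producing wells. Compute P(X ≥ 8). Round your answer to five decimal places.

0.00078

X ~ Binomial(9, 0.324); P(X ≥ 8) = Σ C(9,k) p^k (1−p)^(9−k) over k:
  k=8: C(9,8)·0.324^8·0.676^1 = 0.0007388
  k=9: C(9,9)·0.324^9·0.676^0 = 0.0000393
Total = 0.0007782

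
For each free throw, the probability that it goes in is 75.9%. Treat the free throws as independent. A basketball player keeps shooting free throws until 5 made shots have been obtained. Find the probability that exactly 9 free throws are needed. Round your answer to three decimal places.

Y = trial on which the fifth success occurs; negative binomial, r=5, p=0.759.
P(Y=9) = C(8,4) · p^5 · (1−p)^4
= 70 · 0.25189 · 0.0033734 = 0.05948

0.059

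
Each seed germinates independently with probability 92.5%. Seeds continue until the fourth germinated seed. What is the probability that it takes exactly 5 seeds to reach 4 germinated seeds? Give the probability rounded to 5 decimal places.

0.21963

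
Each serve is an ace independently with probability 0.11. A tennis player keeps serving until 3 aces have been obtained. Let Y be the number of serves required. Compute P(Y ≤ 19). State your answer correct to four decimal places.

Finishing within 19 serves ⇔ at least 3 successes in the first 19. With X ~ Binomial(19, 0.11), P(Y ≤ 19) = 1 − P(X ≤ 2).
  k=0: C(19,0)·0.11^0·0.89^19 = 0.109247
  k=1: C(19,1)·0.11^1·0.89^18 = 0.256547
  k=2: C(19,2)·0.11^2·0.89^17 = 0.285372
1 − 0.651166 = 0.348834

0.3488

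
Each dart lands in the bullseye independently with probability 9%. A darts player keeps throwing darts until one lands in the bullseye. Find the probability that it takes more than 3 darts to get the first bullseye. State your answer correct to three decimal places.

0.754

Y = number of darts to the first success; geometric, p = 0.09.
P(Y > 3) = P(first 3 all fail) = (1−p)^3 = 0.75357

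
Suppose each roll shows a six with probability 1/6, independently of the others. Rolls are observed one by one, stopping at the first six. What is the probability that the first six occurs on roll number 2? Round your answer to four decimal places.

Geometric (trials to first success), p = 0.166667.
P(Y = 2) = (1−p)^1 · p = 0.83333 · 0.166667 = 0.138889

0.1389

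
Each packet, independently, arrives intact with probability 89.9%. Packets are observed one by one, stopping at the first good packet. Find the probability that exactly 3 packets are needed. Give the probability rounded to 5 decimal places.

Geometric (trials to first success), p = 0.899.
P(Y = 3) = (1−p)^2 · p = 0.010201 · 0.899 = 0.0091707

0.00917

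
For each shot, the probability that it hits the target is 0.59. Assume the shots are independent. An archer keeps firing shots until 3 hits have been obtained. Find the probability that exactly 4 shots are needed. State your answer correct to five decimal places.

0.25262

Y = trial on which the third success occurs; negative binomial, r=3, p=0.59.
P(Y=4) = C(3,2) · p^3 · (1−p)^1
= 3 · 0.20538 · 0.41 = 0.2526162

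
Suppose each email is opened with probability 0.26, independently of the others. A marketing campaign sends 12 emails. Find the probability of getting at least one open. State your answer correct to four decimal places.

0.9730

P(at least one) = 1 − P(none) = 1 − (1 − 0.26)^12
= 1 − 0.026964 = 0.973036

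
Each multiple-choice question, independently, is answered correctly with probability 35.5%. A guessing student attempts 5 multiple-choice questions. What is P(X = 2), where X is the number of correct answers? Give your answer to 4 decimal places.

0.3382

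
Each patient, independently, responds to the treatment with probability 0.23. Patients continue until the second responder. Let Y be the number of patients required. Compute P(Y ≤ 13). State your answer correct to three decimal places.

0.837

Finishing within 13 patients ⇔ at least 2 successes in the first 13. With X ~ Binomial(13, 0.23), P(Y ≤ 13) = 1 − P(X ≤ 1).
  k=0: C(13,0)·0.23^0·0.77^13 = 0.03345
  k=1: C(13,1)·0.23^1·0.77^12 = 0.12989
1 − 0.16333 = 0.83667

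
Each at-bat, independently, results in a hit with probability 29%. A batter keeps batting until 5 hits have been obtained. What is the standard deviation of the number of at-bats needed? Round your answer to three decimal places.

Y = total at-bats until the fifth success; negative binomial with r=5, p=0.29.
SD(Y) = √[r(1−p)/p²] = √(42.21165) = 6.49705

6.497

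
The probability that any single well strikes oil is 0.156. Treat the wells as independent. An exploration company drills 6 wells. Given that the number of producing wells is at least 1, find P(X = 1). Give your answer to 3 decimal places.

0.628

X ~ Binomial(6, 0.156). Want P(X=1 | X≥1) = P(X=1) / P(X≥1).
P(X=1) = C(6,1)·0.156^1·0.844^5 = 0.40086
P(X≥1) = 1 − 0.36146 = 0.63854
Ratio = 0.40086 / 0.63854 = 0.62776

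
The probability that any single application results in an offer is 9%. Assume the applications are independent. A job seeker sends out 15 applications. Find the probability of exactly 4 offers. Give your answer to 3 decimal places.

X ~ Binomial(n=15, p=0.09).
P(X=4) = C(15,4) · p^4 · (1−p)^11
= 1365 · 6.561e-05 · 0.35437 = 0.03174

0.032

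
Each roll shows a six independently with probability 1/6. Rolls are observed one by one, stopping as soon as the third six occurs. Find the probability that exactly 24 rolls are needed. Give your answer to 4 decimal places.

0.0255

Y = trial on which the third success occurs; negative binomial, r=3, p=0.166667.
P(Y=24) = C(23,2) · p^3 · (1−p)^21
= 253 · 0.0046296 · 0.021737 = 0.025460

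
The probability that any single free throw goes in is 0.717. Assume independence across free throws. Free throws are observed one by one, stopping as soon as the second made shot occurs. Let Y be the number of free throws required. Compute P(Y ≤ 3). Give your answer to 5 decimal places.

0.80506

Finishing within 3 free throws ⇔ at least 2 successes in the first 3. With X ~ Binomial(3, 0.717), P(Y ≤ 3) = 1 − P(X ≤ 1).
  k=0: C(3,0)·0.717^0·0.283^3 = 0.0226652
  k=1: C(3,1)·0.717^1·0.283^2 = 0.1722714
1 − 0.1949366 = 0.8050634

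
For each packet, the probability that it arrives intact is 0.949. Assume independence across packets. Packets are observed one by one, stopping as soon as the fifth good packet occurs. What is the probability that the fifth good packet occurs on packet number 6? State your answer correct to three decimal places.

0.196

Y = trial on which the fifth success occurs; negative binomial, r=5, p=0.949.
P(Y=6) = C(5,4) · p^5 · (1−p)^1
= 5 · 0.76972 · 0.051 = 0.19628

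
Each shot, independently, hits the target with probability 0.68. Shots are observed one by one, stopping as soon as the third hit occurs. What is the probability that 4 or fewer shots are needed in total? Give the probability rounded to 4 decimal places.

Finishing within 4 shots ⇔ at least 3 successes in the first 4. With X ~ Binomial(4, 0.68), P(Y ≤ 4) = 1 − P(X ≤ 2).
  k=0: C(4,0)·0.68^0·0.32^4 = 0.010486
  k=1: C(4,1)·0.68^1·0.32^3 = 0.089129
  k=2: C(4,2)·0.68^2·0.32^2 = 0.284099
1 − 0.383713 = 0.616287

0.6163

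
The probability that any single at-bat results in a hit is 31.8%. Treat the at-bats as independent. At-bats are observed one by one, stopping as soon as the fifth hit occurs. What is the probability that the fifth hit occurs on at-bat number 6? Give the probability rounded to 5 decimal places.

Y = trial on which the fifth success occurs; negative binomial, r=5, p=0.318.
P(Y=6) = C(5,4) · p^5 · (1−p)^1
= 5 · 0.0032519 · 0.682 = 0.0110889

0.01109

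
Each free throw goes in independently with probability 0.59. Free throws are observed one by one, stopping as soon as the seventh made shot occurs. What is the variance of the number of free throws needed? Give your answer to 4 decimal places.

Y = total free throws until the seventh success; negative binomial with r=7, p=0.59.
Var(Y) = r(1−p)/p² = 7·0.41 / 0.59² = 8.244757

8.2448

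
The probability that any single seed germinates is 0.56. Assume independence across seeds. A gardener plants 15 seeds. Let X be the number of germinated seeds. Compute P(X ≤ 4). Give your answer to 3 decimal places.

X ~ Binomial(15, 0.56); P(X ≤ 4) = Σ C(15,k) p^k (1−p)^(15−k) over k:
  k=0: C(15,0)·0.56^0·0.44^15 = 0.00000
  k=1: C(15,1)·0.56^1·0.44^14 = 0.00009
  k=2: C(15,2)·0.56^2·0.44^13 = 0.00076
  k=3: C(15,3)·0.56^3·0.44^12 = 0.00421
  k=4: C(15,4)·0.56^4·0.44^11 = 0.01606
Total = 0.02112

0.021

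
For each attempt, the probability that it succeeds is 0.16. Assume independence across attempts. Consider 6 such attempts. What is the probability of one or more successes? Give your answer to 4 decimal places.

P(at least one) = 1 − P(none) = 1 − (1 − 0.16)^6
= 1 − 0.351298 = 0.648702

0.6487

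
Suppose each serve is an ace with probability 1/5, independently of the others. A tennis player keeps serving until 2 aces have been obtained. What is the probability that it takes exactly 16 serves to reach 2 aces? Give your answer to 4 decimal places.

0.0264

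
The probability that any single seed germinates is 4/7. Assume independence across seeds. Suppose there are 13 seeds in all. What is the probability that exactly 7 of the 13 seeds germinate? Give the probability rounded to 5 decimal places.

0.21154

X ~ Binomial(n=13, p=0.571429).
P(X=7) = C(13,7) · p^7 · (1−p)^6
= 1716 · 0.019895 · 0.0061964 = 0.2115389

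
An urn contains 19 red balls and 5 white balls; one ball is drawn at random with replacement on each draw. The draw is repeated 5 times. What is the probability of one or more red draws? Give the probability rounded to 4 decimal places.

0.9996

P(at least one) = 1 − P(none) = 1 − (1 − 0.791667)^5
= 1 − 0.000392 = 0.999608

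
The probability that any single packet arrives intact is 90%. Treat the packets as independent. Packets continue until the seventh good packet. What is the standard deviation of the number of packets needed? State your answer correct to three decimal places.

0.930

Y = total packets until the seventh success; negative binomial with r=7, p=0.90.
SD(Y) = √[r(1−p)/p²] = √(0.86420) = 0.92962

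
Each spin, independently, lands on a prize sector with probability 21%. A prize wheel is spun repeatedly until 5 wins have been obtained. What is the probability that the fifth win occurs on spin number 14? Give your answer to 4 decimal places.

0.0350

Y = trial on which the fifth success occurs; negative binomial, r=5, p=0.21.
P(Y=14) = C(13,4) · p^5 · (1−p)^9
= 715 · 0.00040841 · 0.11985 = 0.034998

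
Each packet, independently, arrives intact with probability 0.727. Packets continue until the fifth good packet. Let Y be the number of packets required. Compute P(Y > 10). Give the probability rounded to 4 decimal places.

Needing more than 10 packets ⇔ fewer than 5 successes in the first 10. With X ~ Binomial(10, 0.727), P(Y > 10) = P(X ≤ 4).
  k=0: C(10,0)·0.727^0·0.273^10 = 0.000002
  k=1: C(10,1)·0.727^1·0.273^9 = 0.000061
  k=2: C(10,2)·0.727^2·0.273^8 = 0.000734
  k=3: C(10,3)·0.727^3·0.273^7 = 0.005211
  k=4: C(10,4)·0.727^4·0.273^6 = 0.024285
P(X ≤ 4) = 0.030293

0.0303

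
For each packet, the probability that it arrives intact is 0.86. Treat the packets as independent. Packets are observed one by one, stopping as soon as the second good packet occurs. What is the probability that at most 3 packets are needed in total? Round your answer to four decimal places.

Finishing within 3 packets ⇔ at least 2 successes in the first 3. With X ~ Binomial(3, 0.86), P(Y ≤ 3) = 1 − P(X ≤ 1).
  k=0: C(3,0)·0.86^0·0.14^3 = 0.002744
  k=1: C(3,1)·0.86^1·0.14^2 = 0.050568
1 − 0.053312 = 0.946688

0.9467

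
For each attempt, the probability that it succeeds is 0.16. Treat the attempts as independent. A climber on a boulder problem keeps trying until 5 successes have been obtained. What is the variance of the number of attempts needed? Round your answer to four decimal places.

Y = total attempts until the fifth success; negative binomial with r=5, p=0.16.
Var(Y) = r(1−p)/p² = 5·0.84 / 0.16² = 164.062500

164.0625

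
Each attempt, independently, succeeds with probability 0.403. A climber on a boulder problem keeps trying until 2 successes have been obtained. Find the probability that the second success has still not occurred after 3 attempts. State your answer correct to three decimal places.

Needing more than 3 attempts ⇔ fewer than 2 successes in the first 3. With X ~ Binomial(3, 0.403), P(Y > 3) = P(X ≤ 1).
  k=0: C(3,0)·0.403^0·0.597^3 = 0.21278
  k=1: C(3,1)·0.403^1·0.597^2 = 0.43090
P(X ≤ 1) = 0.64367

0.644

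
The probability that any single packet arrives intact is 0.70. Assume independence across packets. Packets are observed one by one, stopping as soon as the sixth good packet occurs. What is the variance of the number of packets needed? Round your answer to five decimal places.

3.67347

Y = total packets until the sixth success; negative binomial with r=6, p=0.70.
Var(Y) = r(1−p)/p² = 6·0.30 / 0.70² = 3.6734694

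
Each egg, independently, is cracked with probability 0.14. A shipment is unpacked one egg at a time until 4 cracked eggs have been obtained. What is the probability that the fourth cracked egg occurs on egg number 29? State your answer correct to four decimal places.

Y = trial on which the fourth success occurs; negative binomial, r=4, p=0.14.
P(Y=29) = C(28,3) · p^4 · (1−p)^25
= 3276 · 0.00038416 · 0.023039 = 0.028995

0.0290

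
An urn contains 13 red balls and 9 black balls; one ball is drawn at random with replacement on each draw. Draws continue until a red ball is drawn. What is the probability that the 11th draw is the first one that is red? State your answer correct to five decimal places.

0.00008

Geometric (trials to first success), p = 0.590909.
P(Y = 11) = (1−p)^10 · p = 0.00013128 · 0.590909 = 0.0000776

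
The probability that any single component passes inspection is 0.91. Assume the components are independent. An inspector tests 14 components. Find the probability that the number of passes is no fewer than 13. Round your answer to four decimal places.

X ~ Binomial(14, 0.91); P(X ≥ 13) = Σ C(14,k) p^k (1−p)^(14−k) over k:
  k=13: C(14,13)·0.91^13·0.09^1 = 0.369750
  k=14: C(14,14)·0.91^14·0.09^0 = 0.267042
Total = 0.636792

0.6368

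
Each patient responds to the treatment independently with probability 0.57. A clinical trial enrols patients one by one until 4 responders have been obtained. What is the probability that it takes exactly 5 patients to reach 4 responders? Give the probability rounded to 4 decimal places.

Y = trial on which the fourth success occurs; negative binomial, r=4, p=0.57.
P(Y=5) = C(4,3) · p^4 · (1−p)^1
= 4 · 0.10556 · 0.43 = 0.181563

0.1816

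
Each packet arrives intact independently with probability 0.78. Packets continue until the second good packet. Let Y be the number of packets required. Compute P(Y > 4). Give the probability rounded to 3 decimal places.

0.036

Needing more than 4 packets ⇔ fewer than 2 successes in the first 4. With X ~ Binomial(4, 0.78), P(Y > 4) = P(X ≤ 1).
  k=0: C(4,0)·0.78^0·0.22^4 = 0.00234
  k=1: C(4,1)·0.78^1·0.22^3 = 0.03322
P(X ≤ 1) = 0.03556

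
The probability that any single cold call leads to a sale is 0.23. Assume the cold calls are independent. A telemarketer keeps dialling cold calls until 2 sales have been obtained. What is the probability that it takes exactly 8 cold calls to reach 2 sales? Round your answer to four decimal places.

0.0772

Y = trial on which the second success occurs; negative binomial, r=2, p=0.23.
P(Y=8) = C(7,1) · p^2 · (1−p)^6
= 7 · 0.0529 · 0.20842 = 0.077179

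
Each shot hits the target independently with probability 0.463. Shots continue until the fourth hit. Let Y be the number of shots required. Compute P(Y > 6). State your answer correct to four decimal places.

0.7228

Needing more than 6 shots ⇔ fewer than 4 successes in the first 6. With X ~ Binomial(6, 0.463), P(Y > 6) = P(X ≤ 3).
  k=0: C(6,0)·0.463^0·0.537^6 = 0.023980
  k=1: C(6,1)·0.463^1·0.537^5 = 0.124052
  k=2: C(6,2)·0.463^2·0.537^4 = 0.267393
  k=3: C(6,3)·0.463^3·0.537^3 = 0.307394
P(X ≤ 3) = 0.722819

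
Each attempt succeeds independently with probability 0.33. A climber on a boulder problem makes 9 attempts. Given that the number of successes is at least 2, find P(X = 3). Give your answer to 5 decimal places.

0.32043

X ~ Binomial(9, 0.33). Want P(X=3 | X≥2) = P(X=3) / P(X≥2).
P(X=3) = C(9,3)·0.33^3·0.67^6 = 0.2730674
P(X≥2) = 1 − 0.0272065 − 0.1206021 = 0.8521914
Ratio = 0.2730674 / 0.8521914 = 0.3204297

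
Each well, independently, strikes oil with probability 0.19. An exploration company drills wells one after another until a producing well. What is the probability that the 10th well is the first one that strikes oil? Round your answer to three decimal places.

0.029

Geometric (trials to first success), p = 0.19.
P(Y = 10) = (1−p)^9 · p = 0.15009 · 0.19 = 0.02852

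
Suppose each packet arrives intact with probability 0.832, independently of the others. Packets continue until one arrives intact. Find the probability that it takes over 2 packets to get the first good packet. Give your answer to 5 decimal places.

Y = number of packets to the first success; geometric, p = 0.832.
P(Y > 2) = P(first 2 all fail) = (1−p)^2 = 0.0282240

0.02822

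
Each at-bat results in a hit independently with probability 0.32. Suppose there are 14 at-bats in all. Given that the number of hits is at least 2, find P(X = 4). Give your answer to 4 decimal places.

X ~ Binomial(14, 0.32). Want P(X=4 | X≥2) = P(X=4) / P(X≥2).
P(X=4) = C(14,4)·0.32^4·0.68^10 = 0.221883
P(X≥2) = 1 − 0.004520 − 0.029778 = 0.965702
Ratio = 0.221883 / 0.965702 = 0.229763

0.2298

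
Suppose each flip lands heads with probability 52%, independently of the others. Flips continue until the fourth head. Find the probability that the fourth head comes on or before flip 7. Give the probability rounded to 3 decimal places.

0.544

Finishing within 7 flips ⇔ at least 4 successes in the first 7. With X ~ Binomial(7, 0.52), P(Y ≤ 7) = 1 − P(X ≤ 3).
  k=0: C(7,0)·0.52^0·0.48^7 = 0.00587
  k=1: C(7,1)·0.52^1·0.48^6 = 0.04452
  k=2: C(7,2)·0.52^2·0.48^5 = 0.14469
  k=3: C(7,3)·0.52^3·0.48^4 = 0.26124
1 − 0.45632 = 0.54368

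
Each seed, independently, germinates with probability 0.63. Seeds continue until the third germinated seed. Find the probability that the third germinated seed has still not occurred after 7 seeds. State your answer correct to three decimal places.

Needing more than 7 seeds ⇔ fewer than 3 successes in the first 7. With X ~ Binomial(7, 0.63), P(Y > 7) = P(X ≤ 2).
  k=0: C(7,0)·0.63^0·0.37^7 = 0.00095
  k=1: C(7,1)·0.63^1·0.37^6 = 0.01131
  k=2: C(7,2)·0.63^2·0.37^5 = 0.05780
P(X ≤ 2) = 0.07006

0.070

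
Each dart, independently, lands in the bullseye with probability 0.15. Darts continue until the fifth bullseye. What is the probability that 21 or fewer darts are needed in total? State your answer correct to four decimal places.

0.1975

Finishing within 21 darts ⇔ at least 5 successes in the first 21. With X ~ Binomial(21, 0.15), P(Y ≤ 21) = 1 − P(X ≤ 4).
  k=0: C(21,0)·0.15^0·0.85^21 = 0.032946
  k=1: C(21,1)·0.15^1·0.85^20 = 0.122093
  k=2: C(21,2)·0.15^2·0.85^19 = 0.215457
  k=3: C(21,3)·0.15^3·0.85^18 = 0.240805
  k=4: C(21,4)·0.15^4·0.85^17 = 0.191228
1 − 0.802529 = 0.197471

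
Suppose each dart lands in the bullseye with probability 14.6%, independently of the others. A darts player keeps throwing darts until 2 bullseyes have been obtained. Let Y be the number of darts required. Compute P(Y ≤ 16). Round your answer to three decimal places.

Finishing within 16 darts ⇔ at least 2 successes in the first 16. With X ~ Binomial(16, 0.146), P(Y ≤ 16) = 1 − P(X ≤ 1).
  k=0: C(16,0)·0.146^0·0.854^16 = 0.08004
  k=1: C(16,1)·0.146^1·0.854^15 = 0.21895
1 − 0.29899 = 0.70101

0.701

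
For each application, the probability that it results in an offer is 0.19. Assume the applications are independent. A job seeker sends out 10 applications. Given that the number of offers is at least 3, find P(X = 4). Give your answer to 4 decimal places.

0.2645

X ~ Binomial(10, 0.19). Want P(X=4 | X≥3) = P(X=4) / P(X≥3).
P(X=4) = C(10,4)·0.19^4·0.81^6 = 0.077294
P(X≥3) = 1 − 0.121577 − 0.285180 − 0.301023 = 0.292220
Ratio = 0.077294 / 0.292220 = 0.264505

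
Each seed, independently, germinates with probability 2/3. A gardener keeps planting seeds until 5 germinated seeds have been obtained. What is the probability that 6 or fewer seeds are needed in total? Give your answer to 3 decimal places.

0.351

Finishing within 6 seeds ⇔ at least 5 successes in the first 6. With X ~ Binomial(6, 0.666667), P(Y ≤ 6) = 1 − P(X ≤ 4).
  k=0: C(6,0)·0.666667^0·0.333333^6 = 0.00137
  k=1: C(6,1)·0.666667^1·0.333333^5 = 0.01646
  k=2: C(6,2)·0.666667^2·0.333333^4 = 0.08230
  k=3: C(6,3)·0.666667^3·0.333333^3 = 0.21948
  k=4: C(6,4)·0.666667^4·0.333333^2 = 0.32922
1 − 0.64883 = 0.35117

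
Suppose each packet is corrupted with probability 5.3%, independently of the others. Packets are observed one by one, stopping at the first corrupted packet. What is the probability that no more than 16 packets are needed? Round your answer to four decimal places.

0.5816

Y = number of packets to the first success; geometric, p = 0.053.
P(Y ≤ 16) = 1 − (1−p)^16 = 1 − 0.418408 = 0.581592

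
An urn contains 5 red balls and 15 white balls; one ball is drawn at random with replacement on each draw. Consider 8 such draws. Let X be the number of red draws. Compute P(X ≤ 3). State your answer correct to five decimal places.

0.88618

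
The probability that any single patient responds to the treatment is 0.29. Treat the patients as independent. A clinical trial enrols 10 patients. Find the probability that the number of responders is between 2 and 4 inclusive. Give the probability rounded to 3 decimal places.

0.701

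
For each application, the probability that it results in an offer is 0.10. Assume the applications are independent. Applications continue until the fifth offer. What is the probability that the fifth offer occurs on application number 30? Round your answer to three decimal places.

Y = trial on which the fifth success occurs; negative binomial, r=5, p=0.10.
P(Y=30) = C(29,4) · p^5 · (1−p)^25
= 23751 · 1e-05 · 0.07179 = 0.01705

0.017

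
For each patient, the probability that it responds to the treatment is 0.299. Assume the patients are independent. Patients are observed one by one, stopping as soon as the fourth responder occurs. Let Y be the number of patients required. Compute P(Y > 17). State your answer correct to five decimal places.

0.20441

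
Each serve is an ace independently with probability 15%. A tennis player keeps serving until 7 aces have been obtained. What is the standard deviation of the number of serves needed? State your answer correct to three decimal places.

Y = total serves until the seventh success; negative binomial with r=7, p=0.15.
SD(Y) = √[r(1−p)/p²] = √(264.44444) = 16.26175

16.262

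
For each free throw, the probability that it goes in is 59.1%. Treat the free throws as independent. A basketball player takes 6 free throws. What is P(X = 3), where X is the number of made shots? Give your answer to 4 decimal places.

0.2825

X ~ Binomial(n=6, p=0.591).
P(X=3) = C(6,3) · p^3 · (1−p)^3
= 20 · 0.20643 · 0.068418 = 0.282464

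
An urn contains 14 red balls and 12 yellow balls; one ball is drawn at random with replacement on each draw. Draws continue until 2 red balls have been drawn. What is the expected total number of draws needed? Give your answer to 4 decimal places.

Y = total draws until the second success; negative binomial with r=2, p=0.538462.
E[Y] = r / p = 2 / 0.538462 = 3.714286

3.7143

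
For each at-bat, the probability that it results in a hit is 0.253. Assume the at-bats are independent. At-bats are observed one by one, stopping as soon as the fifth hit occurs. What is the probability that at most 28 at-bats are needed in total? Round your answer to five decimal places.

0.87215

Finishing within 28 at-bats ⇔ at least 5 successes in the first 28. With X ~ Binomial(28, 0.253), P(Y ≤ 28) = 1 − P(X ≤ 4).
  k=0: C(28,0)·0.253^0·0.747^28 = 0.0002838
  k=1: C(28,1)·0.253^1·0.747^27 = 0.0026911
  k=2: C(28,2)·0.253^2·0.747^26 = 0.0123046
  k=3: C(28,3)·0.253^3·0.747^25 = 0.0361177
  k=4: C(28,4)·0.253^4·0.747^24 = 0.0764540
1 − 0.1278513 = 0.8721487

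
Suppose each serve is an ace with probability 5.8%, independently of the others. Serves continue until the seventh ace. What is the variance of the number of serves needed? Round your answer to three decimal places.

Y = total serves until the seventh success; negative binomial with r=7, p=0.058.
Var(Y) = r(1−p)/p² = 7·0.942 / 0.058² = 1960.16647

1960.166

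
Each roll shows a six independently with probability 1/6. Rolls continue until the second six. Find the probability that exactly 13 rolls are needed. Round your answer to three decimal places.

0.045

Y = trial on which the second success occurs; negative binomial, r=2, p=0.166667.
P(Y=13) = C(12,1) · p^2 · (1−p)^11
= 12 · 0.027778 · 0.13459 = 0.04486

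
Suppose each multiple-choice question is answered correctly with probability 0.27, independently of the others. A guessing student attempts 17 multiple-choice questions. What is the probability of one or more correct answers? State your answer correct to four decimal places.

0.9953

P(at least one) = 1 − P(none) = 1 − (1 − 0.27)^17
= 1 − 0.004748 = 0.995252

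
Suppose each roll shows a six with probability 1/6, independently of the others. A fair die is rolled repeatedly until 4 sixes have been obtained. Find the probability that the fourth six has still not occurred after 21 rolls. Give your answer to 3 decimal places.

0.527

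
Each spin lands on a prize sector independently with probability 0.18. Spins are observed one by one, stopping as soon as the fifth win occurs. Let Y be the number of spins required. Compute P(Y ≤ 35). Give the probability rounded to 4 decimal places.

Finishing within 35 spins ⇔ at least 5 successes in the first 35. With X ~ Binomial(35, 0.18), P(Y ≤ 35) = 1 − P(X ≤ 4).
  k=0: C(35,0)·0.18^0·0.82^35 = 0.000963
  k=1: C(35,1)·0.18^1·0.82^34 = 0.007396
  k=2: C(35,2)·0.18^2·0.82^33 = 0.027601
  k=3: C(35,3)·0.18^3·0.82^32 = 0.066645
  k=4: C(35,4)·0.18^4·0.82^31 = 0.117036
1 − 0.219641 = 0.780359

0.7804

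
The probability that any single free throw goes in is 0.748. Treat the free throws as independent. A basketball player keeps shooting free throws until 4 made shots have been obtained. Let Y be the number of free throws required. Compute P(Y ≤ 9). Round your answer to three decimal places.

Finishing within 9 free throws ⇔ at least 4 successes in the first 9. With X ~ Binomial(9, 0.748), P(Y ≤ 9) = 1 − P(X ≤ 3).
  k=0: C(9,0)·0.748^0·0.252^9 = 0.00000
  k=1: C(9,1)·0.748^1·0.252^8 = 0.00011
  k=2: C(9,2)·0.748^2·0.252^7 = 0.00130
  k=3: C(9,3)·0.748^3·0.252^6 = 0.00900
1 − 0.01042 = 0.98958

0.990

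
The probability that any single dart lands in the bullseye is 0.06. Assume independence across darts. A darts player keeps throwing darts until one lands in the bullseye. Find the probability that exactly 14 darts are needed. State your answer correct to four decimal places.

0.0268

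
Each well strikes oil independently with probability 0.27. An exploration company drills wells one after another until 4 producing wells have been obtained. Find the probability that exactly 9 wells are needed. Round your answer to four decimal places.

Y = trial on which the fourth success occurs; negative binomial, r=4, p=0.27.
P(Y=9) = C(8,3) · p^4 · (1−p)^5
= 56 · 0.0053144 · 0.20731 = 0.061696

0.0617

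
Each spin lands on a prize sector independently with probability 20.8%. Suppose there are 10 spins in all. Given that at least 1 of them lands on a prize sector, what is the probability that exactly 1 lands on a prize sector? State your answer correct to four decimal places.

0.2825

X ~ Binomial(10, 0.208). Want P(X=1 | X≥1) = P(X=1) / P(X≥1).
P(X=1) = C(10,1)·0.208^1·0.792^9 = 0.255029
P(X≥1) = 1 − 0.097107 = 0.902893
Ratio = 0.255029 / 0.902893 = 0.282458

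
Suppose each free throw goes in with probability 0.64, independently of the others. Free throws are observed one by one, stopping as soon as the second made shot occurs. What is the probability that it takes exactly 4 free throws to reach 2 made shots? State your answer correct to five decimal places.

0.15925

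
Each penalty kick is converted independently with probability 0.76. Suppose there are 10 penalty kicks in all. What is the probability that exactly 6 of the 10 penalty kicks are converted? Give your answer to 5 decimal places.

0.13426

X ~ Binomial(n=10, p=0.76).
P(X=6) = C(10,6) · p^6 · (1−p)^4
= 210 · 0.1927 · 0.0033178 = 0.1342597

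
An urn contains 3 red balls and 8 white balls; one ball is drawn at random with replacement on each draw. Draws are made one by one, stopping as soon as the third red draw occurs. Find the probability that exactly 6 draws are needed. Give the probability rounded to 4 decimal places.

Y = trial on which the third success occurs; negative binomial, r=3, p=0.272727.
P(Y=6) = C(5,2) · p^3 · (1−p)^3
= 10 · 0.020285 · 0.38467 = 0.078033

0.0780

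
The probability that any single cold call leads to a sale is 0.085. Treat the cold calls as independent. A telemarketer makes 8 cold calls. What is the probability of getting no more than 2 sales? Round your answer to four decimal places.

0.9752

X ~ Binomial(8, 0.085); P(X ≤ 2) = Σ C(8,k) p^k (1−p)^(8−k) over k:
  k=0: C(8,0)·0.085^0·0.915^8 = 0.491325
  k=1: C(8,1)·0.085^1·0.915^7 = 0.365138
  k=2: C(8,2)·0.085^2·0.915^6 = 0.118720
Total = 0.975182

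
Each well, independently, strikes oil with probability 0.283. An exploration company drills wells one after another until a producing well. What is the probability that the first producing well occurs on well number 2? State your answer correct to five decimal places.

Geometric (trials to first success), p = 0.283.
P(Y = 2) = (1−p)^1 · p = 0.717 · 0.283 = 0.2029110

0.20291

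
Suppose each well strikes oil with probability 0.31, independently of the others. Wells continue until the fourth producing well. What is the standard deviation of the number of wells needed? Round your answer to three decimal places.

5.359

Y = total wells until the fourth success; negative binomial with r=4, p=0.31.
SD(Y) = √[r(1−p)/p²] = √(28.72008) = 5.35911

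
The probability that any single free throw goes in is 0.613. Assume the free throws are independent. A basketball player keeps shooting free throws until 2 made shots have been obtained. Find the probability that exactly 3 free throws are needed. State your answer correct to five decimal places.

Y = trial on which the second success occurs; negative binomial, r=2, p=0.613.
P(Y=3) = C(2,1) · p^2 · (1−p)^1
= 2 · 0.37577 · 0.387 = 0.2908452

0.29085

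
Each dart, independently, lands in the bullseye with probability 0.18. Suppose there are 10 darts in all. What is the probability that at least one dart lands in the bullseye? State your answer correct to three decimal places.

P(at least one) = 1 − P(none) = 1 − (1 − 0.18)^10
= 1 − 0.13745 = 0.86255

0.863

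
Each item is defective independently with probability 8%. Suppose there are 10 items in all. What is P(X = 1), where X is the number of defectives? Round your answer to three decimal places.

0.378

X ~ Binomial(n=10, p=0.08).
P(X=1) = C(10,1) · p^1 · (1−p)^9
= 10 · 0.08 · 0.47216 = 0.37773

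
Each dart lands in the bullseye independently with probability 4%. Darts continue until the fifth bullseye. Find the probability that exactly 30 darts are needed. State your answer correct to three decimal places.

0.001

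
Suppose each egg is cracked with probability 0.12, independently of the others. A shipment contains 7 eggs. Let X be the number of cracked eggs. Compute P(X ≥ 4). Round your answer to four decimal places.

0.0054

X ~ Binomial(7, 0.12); P(X ≥ 4) = Σ C(7,k) p^k (1−p)^(7−k) over k:
  k=4: C(7,4)·0.12^4·0.88^3 = 0.004946
  k=5: C(7,5)·0.12^5·0.88^2 = 0.000405
  k=6: C(7,6)·0.12^6·0.88^1 = 0.000018
  k=7: C(7,7)·0.12^7·0.88^0 = 0.000000
Total = 0.005369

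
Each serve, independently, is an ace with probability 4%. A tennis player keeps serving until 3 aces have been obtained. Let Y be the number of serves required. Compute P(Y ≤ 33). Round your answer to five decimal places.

0.14421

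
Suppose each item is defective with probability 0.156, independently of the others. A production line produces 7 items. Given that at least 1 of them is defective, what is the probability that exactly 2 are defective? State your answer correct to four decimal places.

0.3149

X ~ Binomial(7, 0.156). Want P(X=2 | X≥1) = P(X=2) / P(X≥1).
P(X=2) = C(7,2)·0.156^2·0.844^5 = 0.218867
P(X≥1) = 1 − 0.305068 = 0.694932
Ratio = 0.218867 / 0.694932 = 0.314948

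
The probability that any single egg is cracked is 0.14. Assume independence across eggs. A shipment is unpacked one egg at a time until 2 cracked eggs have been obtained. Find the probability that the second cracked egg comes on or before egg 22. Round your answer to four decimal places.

Finishing within 22 eggs ⇔ at least 2 successes in the first 22. With X ~ Binomial(22, 0.14), P(Y ≤ 22) = 1 − P(X ≤ 1).
  k=0: C(22,0)·0.14^0·0.86^22 = 0.036221
  k=1: C(22,1)·0.14^1·0.86^21 = 0.129723
1 − 0.165945 = 0.834055

0.8341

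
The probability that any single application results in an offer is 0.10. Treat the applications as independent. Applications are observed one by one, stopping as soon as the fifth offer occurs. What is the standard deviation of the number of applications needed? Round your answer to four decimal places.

21.2132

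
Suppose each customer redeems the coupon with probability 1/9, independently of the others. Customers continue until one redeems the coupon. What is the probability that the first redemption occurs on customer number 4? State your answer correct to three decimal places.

0.078

Geometric (trials to first success), p = 0.111111.
P(Y = 4) = (1−p)^3 · p = 0.70233 · 0.111111 = 0.07804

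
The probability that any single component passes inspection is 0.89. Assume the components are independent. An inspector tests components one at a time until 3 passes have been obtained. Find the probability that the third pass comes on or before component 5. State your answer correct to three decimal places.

0.989

Finishing within 5 components ⇔ at least 3 successes in the first 5. With X ~ Binomial(5, 0.89), P(Y ≤ 5) = 1 − P(X ≤ 2).
  k=0: C(5,0)·0.89^0·0.11^5 = 0.00002
  k=1: C(5,1)·0.89^1·0.11^4 = 0.00065
  k=2: C(5,2)·0.89^2·0.11^3 = 0.01054
1 − 0.01121 = 0.98879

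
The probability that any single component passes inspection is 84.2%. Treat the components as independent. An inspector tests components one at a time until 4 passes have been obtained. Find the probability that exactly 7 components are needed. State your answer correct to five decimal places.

0.03965

Y = trial on which the fourth success occurs; negative binomial, r=4, p=0.842.
P(Y=7) = C(6,3) · p^4 · (1−p)^3
= 20 · 0.50263 · 0.0039443 = 0.0396506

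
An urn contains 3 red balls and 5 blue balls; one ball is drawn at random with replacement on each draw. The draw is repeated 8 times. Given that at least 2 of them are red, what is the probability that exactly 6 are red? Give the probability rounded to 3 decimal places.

X ~ Binomial(8, 0.375). Want P(X=6 | X≥2) = P(X=6) / P(X≥2).
P(X=6) = C(8,6)·0.375^6·0.625^2 = 0.03042
P(X≥2) = 1 − 0.02328 − 0.11176 = 0.86496
Ratio = 0.03042 / 0.86496 = 0.03516

0.035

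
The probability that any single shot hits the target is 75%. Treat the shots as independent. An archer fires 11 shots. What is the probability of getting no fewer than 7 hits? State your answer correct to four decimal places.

X ~ Binomial(11, 0.75); P(X ≥ 7) = Σ C(11,k) p^k (1−p)^(11−k) over k:
  k=7: C(11,7)·0.75^7·0.25^4 = 0.172069
  k=8: C(11,8)·0.75^8·0.25^3 = 0.258104
  k=9: C(11,9)·0.75^9·0.25^2 = 0.258104
  k=10: C(11,10)·0.75^10·0.25^1 = 0.154862
  k=11: C(11,11)·0.75^11·0.25^0 = 0.042235
Total = 0.885374

0.8854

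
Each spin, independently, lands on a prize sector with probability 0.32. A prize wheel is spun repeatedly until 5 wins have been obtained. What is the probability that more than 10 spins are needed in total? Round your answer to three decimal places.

0.813

Needing more than 10 spins ⇔ fewer than 5 successes in the first 10. With X ~ Binomial(10, 0.32), P(Y > 10) = P(X ≤ 4).
  k=0: C(10,0)·0.32^0·0.68^10 = 0.02114
  k=1: C(10,1)·0.32^1·0.68^9 = 0.09948
  k=2: C(10,2)·0.32^2·0.68^8 = 0.21066
  k=3: C(10,3)·0.32^3·0.68^7 = 0.26436
  k=4: C(10,4)·0.32^4·0.68^6 = 0.21771
P(X ≤ 4) = 0.81334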